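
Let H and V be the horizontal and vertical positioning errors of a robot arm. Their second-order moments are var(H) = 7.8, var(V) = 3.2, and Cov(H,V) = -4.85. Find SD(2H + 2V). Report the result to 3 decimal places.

var(2H + 2V) = (2)²·var(H) + (2)²·var(V) + 2·(2)·(2)·Cov(H,V)
= 4·7.8 + 4·3.2 + 8·-4.85 = 5.2
SD(2H + 2V) = √5.2 ≈ 2.280

2.280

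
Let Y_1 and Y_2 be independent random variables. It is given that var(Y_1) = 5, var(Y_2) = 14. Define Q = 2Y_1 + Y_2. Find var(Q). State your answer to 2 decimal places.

By independence, var(Q) = (2)²var(Y_1) + (1)²var(Y_2)
= (2)²·5 + (1)²·14 = 34

34.00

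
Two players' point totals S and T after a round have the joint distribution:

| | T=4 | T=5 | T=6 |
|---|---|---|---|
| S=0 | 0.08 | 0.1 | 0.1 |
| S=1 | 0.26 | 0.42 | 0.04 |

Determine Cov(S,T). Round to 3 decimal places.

E[S] = 0.72,  E[T] = 4.8
E[ST] = 3.38
Cov(S,T) = E[ST] − E[S]E[T] = 3.38 − (0.72)(4.8) = -0.076

-0.076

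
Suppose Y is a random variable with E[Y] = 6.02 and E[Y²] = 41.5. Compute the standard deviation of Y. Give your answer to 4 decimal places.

var(Y) = 41.5 − (6.02)² = 5.2596
sd(Y) = √5.2596 ≈ 2.2934

2.2934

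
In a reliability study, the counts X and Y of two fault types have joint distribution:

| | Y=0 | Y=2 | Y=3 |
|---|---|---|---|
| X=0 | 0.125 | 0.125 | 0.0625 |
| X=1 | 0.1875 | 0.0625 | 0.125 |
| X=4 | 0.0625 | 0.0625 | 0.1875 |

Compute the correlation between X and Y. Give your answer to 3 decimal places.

0.280

E[X] = 1.625,  E[Y] = 1.625
E[XY] = 3.25
Cov(X,Y) = E[XY] − E[X]E[Y] = 3.25 − (1.625)(1.625) = 0.609375
Var(X) = 2.734375,  Var(Y) = 1.734375
ρ = 0.609375 / √(2.734375·1.734375) ≈ 0.280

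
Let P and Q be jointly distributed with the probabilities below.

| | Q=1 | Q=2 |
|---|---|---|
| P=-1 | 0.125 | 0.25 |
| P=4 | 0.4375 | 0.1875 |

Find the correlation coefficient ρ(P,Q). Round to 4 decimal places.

E[P] = 2.125,  E[Q] = 1.4375
E[PQ] = 2.625
cov(P,Q) = E[PQ] − E[P]E[Q] = 2.625 − (2.125)(1.4375) = -0.4296875
V(P) = 5.859375,  V(Q) = 0.24609375
ρ = -0.4296875 / √(5.859375·0.24609375) ≈ -0.3578

-0.3578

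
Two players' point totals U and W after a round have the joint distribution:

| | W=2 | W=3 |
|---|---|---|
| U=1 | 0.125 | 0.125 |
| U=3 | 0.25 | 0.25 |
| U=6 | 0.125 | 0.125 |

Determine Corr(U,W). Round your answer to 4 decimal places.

0.0000

E[U] = 3.25,  E[W] = 2.5
E[UW] = 8.125
Cov(U,W) = E[UW] − E[U]E[W] = 8.125 − (3.25)(2.5) = 0
V(U) = 3.1875,  V(W) = 0.25
ρ = 0 / √(3.1875·0.25) ≈ 0.0000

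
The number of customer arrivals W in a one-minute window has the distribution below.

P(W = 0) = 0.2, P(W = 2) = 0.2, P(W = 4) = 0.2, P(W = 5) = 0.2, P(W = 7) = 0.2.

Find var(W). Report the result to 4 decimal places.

5.8400

E[W] = (0)(0.2) + (2)(0.2) + (4)(0.2) + (5)(0.2) + (7)(0.2) = 3.6
E[W²] = (0)²(0.2) + (2)²(0.2) + (4)²(0.2) + (5)²(0.2) + (7)²(0.2) = 18.8
var(W) = E[W²] − (E[W])² = 18.8 − (3.6)² = 5.84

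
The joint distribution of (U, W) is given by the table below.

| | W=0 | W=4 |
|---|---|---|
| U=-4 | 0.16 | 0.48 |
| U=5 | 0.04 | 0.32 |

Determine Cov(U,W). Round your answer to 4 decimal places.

1.1520

E[U] = -0.76,  E[W] = 3.2
E[UW] = -1.28
Cov(U,W) = E[UW] − E[U]E[W] = -1.28 − (-0.76)(3.2) = 1.152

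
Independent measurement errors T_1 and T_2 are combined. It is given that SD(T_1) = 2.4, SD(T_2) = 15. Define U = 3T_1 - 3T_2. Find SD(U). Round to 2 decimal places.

45.57

var(T_1) = 5.76, var(T_2) = 225
By independence, var(U) = (3)²var(T_1) + (-3)²var(T_2)
= (3)²·5.76 + (-3)²·225 = 2076.84
SD(U) = √2076.84 ≈ 45.57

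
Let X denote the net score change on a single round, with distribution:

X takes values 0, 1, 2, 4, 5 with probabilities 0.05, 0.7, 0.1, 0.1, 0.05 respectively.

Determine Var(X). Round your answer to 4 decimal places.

1.5475

E[X] = (0)(0.05) + (1)(0.7) + (2)(0.1) + (4)(0.1) + (5)(0.05) = 1.55
E[X²] = (0)²(0.05) + (1)²(0.7) + (2)²(0.1) + (4)²(0.1) + (5)²(0.05) = 3.95
Var(X) = E[X²] − (E[X])² = 3.95 − (1.55)² = 1.5475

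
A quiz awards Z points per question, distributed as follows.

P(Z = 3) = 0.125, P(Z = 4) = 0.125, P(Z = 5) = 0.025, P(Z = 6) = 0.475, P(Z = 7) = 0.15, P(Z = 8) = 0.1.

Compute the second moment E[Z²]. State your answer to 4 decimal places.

34.6000

E[Z²] = (3)²(0.125) + (4)²(0.125) + (5)²(0.025) + (6)²(0.475) + (7)²(0.15) + (8)²(0.1) = 34.6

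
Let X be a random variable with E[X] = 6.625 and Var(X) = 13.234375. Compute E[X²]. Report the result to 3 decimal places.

57.125

E[X²] = Var(X) + (E[X])² = 13.234375 + (6.625)² = 57.125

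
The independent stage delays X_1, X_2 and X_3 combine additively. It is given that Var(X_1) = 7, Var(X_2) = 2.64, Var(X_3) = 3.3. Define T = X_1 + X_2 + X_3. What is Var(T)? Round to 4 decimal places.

12.9400

By independence, Var(T) = (1)²Var(X_1) + (1)²Var(X_2) + (1)²Var(X_3)
= (1)²·7 + (1)²·2.64 + (1)²·3.3 = 12.94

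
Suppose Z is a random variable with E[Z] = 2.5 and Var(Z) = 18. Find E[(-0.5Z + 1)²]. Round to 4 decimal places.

E[-0.5Z + 1] = -0.5·2.5 + 1 = -0.25
Var(-0.5Z + 1) = (-0.5)²·18 = 4.5
E[(-0.5Z + 1)²] = Var((-0.5Z + 1)) + (E[(-0.5Z + 1)])² = 4.5 + (-0.25)² = 4.5625

4.5625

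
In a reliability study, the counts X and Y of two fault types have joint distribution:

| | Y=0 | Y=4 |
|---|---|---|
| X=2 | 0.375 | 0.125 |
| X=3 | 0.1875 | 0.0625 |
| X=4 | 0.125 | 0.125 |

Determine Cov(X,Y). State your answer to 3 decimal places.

E[X] = 2.75,  E[Y] = 1.25
E[XY] = 3.75
Cov(X,Y) = E[XY] − E[X]E[Y] = 3.75 − (2.75)(1.25) = 0.3125

0.313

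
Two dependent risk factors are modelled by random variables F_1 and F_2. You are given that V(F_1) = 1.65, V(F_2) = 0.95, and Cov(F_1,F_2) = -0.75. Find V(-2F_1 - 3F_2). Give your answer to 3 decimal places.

6.150

V(-2F_1 - 3F_2) = (-2)²·V(F_1) + (-3)²·V(F_2) + 2·(-2)·(-3)·Cov(F_1,F_2)
= 4·1.65 + 9·0.95 + 12·-0.75 = 6.15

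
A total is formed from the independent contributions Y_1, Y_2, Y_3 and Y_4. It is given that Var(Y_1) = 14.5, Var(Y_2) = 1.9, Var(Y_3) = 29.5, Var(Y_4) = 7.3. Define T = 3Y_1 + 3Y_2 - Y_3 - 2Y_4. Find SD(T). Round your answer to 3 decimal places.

14.363

By independence, Var(T) = (3)²Var(Y_1) + (3)²Var(Y_2) + (-1)²Var(Y_3) + (-2)²Var(Y_4)
= (3)²·14.5 + (3)²·1.9 + (-1)²·29.5 + (-2)²·7.3 = 206.3
SD(T) = √206.3 ≈ 14.363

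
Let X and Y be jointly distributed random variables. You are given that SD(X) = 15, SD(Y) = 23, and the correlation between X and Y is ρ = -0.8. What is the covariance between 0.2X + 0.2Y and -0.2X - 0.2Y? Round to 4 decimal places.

-8.0800

var(X) = (15)² = 225;  var(Y) = (23)² = 529
Cov(X,Y) = ρ·SD(X)·SD(Y) = -0.8·15·23 = -276
Cov(0.2X + 0.2Y, -0.2X - 0.2Y) = (0.2)(-0.2)var(X) + (0.2)(-0.2)var(Y) + [(0.2)(-0.2) + (0.2)(-0.2)]Cov(X,Y)
= -0.04·225 + -0.04·529 + -0.08·-276 = -8.08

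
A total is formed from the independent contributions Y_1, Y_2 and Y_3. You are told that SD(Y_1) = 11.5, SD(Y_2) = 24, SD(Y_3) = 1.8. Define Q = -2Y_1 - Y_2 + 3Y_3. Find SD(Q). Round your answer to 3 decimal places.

33.677

V(Y_1) = 132.25, V(Y_2) = 576, V(Y_3) = 3.24
By independence, V(Q) = (-2)²V(Y_1) + (-1)²V(Y_2) + (3)²V(Y_3)
= (-2)²·132.25 + (-1)²·576 + (3)²·3.24 = 1134.16
SD(Q) = √1134.16 ≈ 33.677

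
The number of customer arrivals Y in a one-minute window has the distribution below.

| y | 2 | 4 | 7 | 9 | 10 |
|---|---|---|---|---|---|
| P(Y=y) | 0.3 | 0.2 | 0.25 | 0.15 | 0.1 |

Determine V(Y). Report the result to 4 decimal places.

8.5500

E[Y] = (2)(0.3) + (4)(0.2) + (7)(0.25) + (9)(0.15) + (10)(0.1) = 5.5
E[Y²] = (2)²(0.3) + (4)²(0.2) + (7)²(0.25) + (9)²(0.15) + (10)²(0.1) = 38.8
V(Y) = E[Y²] − (E[Y])² = 38.8 − (5.5)² = 8.55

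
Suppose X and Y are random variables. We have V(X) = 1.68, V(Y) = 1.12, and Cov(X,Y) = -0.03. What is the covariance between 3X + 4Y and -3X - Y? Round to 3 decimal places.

-19.150

Cov(3X + 4Y, -3X - Y) = (3)(-3)V(X) + (4)(-1)V(Y) + [(3)(-1) + (4)(-3)]Cov(X,Y)
= -9·1.68 + -4·1.12 + -15·-0.03 = -19.15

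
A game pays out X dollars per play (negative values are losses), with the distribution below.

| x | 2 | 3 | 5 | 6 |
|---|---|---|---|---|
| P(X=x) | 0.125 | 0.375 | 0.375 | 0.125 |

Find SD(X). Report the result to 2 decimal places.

1.32

E[X] = (2)(0.125) + (3)(0.375) + (5)(0.375) + (6)(0.125) = 4
E[X²] = (2)²(0.125) + (3)²(0.375) + (5)²(0.375) + (6)²(0.125) = 17.75
Var(X) = E[X²] − (E[X])² = 17.75 − (4)² = 1.75
SD(X) = √1.75 ≈ 1.32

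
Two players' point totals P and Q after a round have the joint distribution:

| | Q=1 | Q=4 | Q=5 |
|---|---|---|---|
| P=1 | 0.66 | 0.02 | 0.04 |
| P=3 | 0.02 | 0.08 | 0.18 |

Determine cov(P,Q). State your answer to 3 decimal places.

1.259

E[P] = 1.56,  E[Q] = 2.18
E[PQ] = 4.66
cov(P,Q) = E[PQ] − E[P]E[Q] = 4.66 − (1.56)(2.18) = 1.2592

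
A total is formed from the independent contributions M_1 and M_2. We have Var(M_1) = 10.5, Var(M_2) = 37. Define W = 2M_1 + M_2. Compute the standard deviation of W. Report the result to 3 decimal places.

8.888

By independence, Var(W) = (2)²Var(M_1) + (1)²Var(M_2)
= (2)²·10.5 + (1)²·37 = 79
σ(W) = √79 ≈ 8.888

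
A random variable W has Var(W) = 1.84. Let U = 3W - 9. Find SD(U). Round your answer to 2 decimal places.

4.07

Var(3W - 9) = (3)²·1.84 = 16.56
SD(U) = √16.56 ≈ 4.07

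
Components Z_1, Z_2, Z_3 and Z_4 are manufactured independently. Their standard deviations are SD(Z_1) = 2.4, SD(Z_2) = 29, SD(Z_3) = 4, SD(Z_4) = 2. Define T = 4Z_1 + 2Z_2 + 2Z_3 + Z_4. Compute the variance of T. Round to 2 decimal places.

3524.16

Var(Z_1) = 5.76, Var(Z_2) = 841, Var(Z_3) = 16, Var(Z_4) = 4
By independence, Var(T) = (4)²Var(Z_1) + (2)²Var(Z_2) + (2)²Var(Z_3) + (1)²Var(Z_4)
= (4)²·5.76 + (2)²·841 + (2)²·16 + (1)²·4 = 3524.16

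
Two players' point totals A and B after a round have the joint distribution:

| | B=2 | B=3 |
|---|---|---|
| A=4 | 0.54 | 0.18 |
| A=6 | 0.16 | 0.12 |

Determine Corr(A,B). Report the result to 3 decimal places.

E[A] = 4.56,  E[B] = 2.3
E[AB] = 10.56
Cov(A,B) = E[AB] − E[A]E[B] = 10.56 − (4.56)(2.3) = 0.072
V(A) = 0.8064,  V(B) = 0.21
ρ = 0.072 / √(0.8064·0.21) ≈ 0.175

0.175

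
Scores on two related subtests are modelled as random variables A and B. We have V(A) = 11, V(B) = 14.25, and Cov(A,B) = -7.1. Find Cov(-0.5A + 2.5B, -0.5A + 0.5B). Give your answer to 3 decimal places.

Cov(-0.5A + 2.5B, -0.5A + 0.5B) = (-0.5)(-0.5)V(A) + (2.5)(0.5)V(B) + [(-0.5)(0.5) + (2.5)(-0.5)]Cov(A,B)
= 0.25·11 + 1.25·14.25 + -1.5·-7.1 = 31.2125

31.213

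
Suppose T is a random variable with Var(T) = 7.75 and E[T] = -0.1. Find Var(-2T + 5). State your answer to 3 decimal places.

Var(-2T + 5) = (-2)²·Var(T) = 4·7.75 = 31

31.000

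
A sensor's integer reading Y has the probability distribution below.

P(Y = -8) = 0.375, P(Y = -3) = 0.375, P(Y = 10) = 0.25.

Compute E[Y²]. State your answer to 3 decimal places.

E[Y²] = (-8)²(0.375) + (-3)²(0.375) + (10)²(0.25) = 52.375

52.375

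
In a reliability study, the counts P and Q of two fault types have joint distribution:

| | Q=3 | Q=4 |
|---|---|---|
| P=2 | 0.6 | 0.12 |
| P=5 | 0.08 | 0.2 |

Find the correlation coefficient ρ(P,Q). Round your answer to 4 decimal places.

0.5271

E[P] = 2.84,  E[Q] = 3.32
E[PQ] = 9.76
Cov(P,Q) = E[PQ] − E[P]E[Q] = 9.76 − (2.84)(3.32) = 0.3312
Var(P) = 1.8144,  Var(Q) = 0.2176
ρ = 0.3312 / √(1.8144·0.2176) ≈ 0.5271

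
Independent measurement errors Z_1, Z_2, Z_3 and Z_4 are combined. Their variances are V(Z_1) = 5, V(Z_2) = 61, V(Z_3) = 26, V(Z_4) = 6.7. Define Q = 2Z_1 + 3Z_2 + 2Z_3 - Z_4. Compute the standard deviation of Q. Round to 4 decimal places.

By independence, V(Q) = (2)²V(Z_1) + (3)²V(Z_2) + (2)²V(Z_3) + (-1)²V(Z_4)
= (2)²·5 + (3)²·61 + (2)²·26 + (-1)²·6.7 = 679.7
sd(Q) = √679.7 ≈ 26.0711

26.0711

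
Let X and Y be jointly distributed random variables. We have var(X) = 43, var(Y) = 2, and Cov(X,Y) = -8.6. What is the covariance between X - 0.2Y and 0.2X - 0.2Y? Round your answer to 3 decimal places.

10.744

Cov(X - 0.2Y, 0.2X - 0.2Y) = (1)(0.2)var(X) + (-0.2)(-0.2)var(Y) + [(1)(-0.2) + (-0.2)(0.2)]Cov(X,Y)
= 0.2·43 + 0.04·2 + -0.24·-8.6 = 10.744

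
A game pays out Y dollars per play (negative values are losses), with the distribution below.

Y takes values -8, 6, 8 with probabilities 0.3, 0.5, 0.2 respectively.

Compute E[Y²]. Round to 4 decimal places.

E[Y²] = (-8)²(0.3) + (6)²(0.5) + (8)²(0.2) = 50

50.0000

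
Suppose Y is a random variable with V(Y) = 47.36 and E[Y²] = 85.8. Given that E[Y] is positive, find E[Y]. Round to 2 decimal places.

(E[Y])² = E[Y²] − V(Y) = 85.8 − 47.36 = 38.44
E[Y] = √38.44 = 6.2

6.20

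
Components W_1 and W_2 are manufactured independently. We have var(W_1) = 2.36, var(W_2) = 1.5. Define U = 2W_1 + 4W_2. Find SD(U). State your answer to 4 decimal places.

5.7827

By independence, var(U) = (2)²var(W_1) + (4)²var(W_2)
= (2)²·2.36 + (4)²·1.5 = 33.44
SD(U) = √33.44 ≈ 5.7827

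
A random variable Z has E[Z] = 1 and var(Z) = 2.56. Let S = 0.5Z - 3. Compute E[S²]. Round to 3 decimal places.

6.890

E[0.5Z - 3] = 0.5·1 − 3 = -2.5
var(0.5Z - 3) = (0.5)²·2.56 = 0.64
E[S²] = var(S) + (E[S])² = 0.64 + (-2.5)² = 6.89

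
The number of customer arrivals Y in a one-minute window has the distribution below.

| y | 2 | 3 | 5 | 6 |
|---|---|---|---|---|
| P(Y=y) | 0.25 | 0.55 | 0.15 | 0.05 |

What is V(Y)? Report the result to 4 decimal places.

E[Y] = (2)(0.25) + (3)(0.55) + (5)(0.15) + (6)(0.05) = 3.2
E[Y²] = (2)²(0.25) + (3)²(0.55) + (5)²(0.15) + (6)²(0.05) = 11.5
V(Y) = E[Y²] − (E[Y])² = 11.5 − (3.2)² = 1.26

1.2600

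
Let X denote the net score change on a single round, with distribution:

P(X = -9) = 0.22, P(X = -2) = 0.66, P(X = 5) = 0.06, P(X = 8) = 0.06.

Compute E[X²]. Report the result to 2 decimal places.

E[X²] = (-9)²(0.22) + (-2)²(0.66) + (5)²(0.06) + (8)²(0.06) = 25.8

25.80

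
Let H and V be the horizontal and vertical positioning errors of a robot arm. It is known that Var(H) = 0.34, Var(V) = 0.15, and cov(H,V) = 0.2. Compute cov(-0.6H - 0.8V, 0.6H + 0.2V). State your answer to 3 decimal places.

cov(-0.6H - 0.8V, 0.6H + 0.2V) = (-0.6)(0.6)Var(H) + (-0.8)(0.2)Var(V) + [(-0.6)(0.2) + (-0.8)(0.6)]cov(H,V)
= -0.36·0.34 + -0.16·0.15 + -0.6·0.2 = -0.2664

-0.266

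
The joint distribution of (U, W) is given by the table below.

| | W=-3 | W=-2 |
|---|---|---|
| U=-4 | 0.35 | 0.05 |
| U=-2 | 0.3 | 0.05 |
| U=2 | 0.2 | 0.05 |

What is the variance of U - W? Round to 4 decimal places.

5.5475

E[U] = -1.8,  E[W] = -2.85,  E[UW] = 5.2
V(U) = 8.8 − (-1.8)² = 5.56;  V(W) = 8.25 − (-2.85)² = 0.1275
cov(U,W) = 5.2 − (-1.8)(-2.85) = 0.07
V(U - W) = (1)²·5.56 + (-1)²·0.1275 + 2·(1)·(-1)·0.07 = 5.5475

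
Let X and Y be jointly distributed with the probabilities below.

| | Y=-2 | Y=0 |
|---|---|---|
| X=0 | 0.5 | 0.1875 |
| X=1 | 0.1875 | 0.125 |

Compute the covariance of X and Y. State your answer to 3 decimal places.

0.055

E[X] = 0.3125,  E[Y] = -1.375
E[XY] = -0.375
cov(X,Y) = E[XY] − E[X]E[Y] = -0.375 − (0.3125)(-1.375) = 0.0546875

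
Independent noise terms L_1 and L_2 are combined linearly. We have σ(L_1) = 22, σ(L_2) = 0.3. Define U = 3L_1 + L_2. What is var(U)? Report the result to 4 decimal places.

4356.0900

var(L_1) = 484, var(L_2) = 0.09
By independence, var(U) = (3)²var(L_1) + (1)²var(L_2)
= (3)²·484 + (1)²·0.09 = 4356.09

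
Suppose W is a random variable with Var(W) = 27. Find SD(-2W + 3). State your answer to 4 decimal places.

10.3923

Var(-2W + 3) = (-2)²·27 = 108
SD(-2W + 3) = √108 ≈ 10.3923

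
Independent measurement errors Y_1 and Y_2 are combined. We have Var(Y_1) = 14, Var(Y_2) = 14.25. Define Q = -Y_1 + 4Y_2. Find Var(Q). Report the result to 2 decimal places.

242.00

By independence, Var(Q) = (-1)²Var(Y_1) + (4)²Var(Y_2)
= (-1)²·14 + (4)²·14.25 = 242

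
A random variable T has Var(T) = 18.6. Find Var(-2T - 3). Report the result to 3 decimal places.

Var(-2T - 3) = (-2)²·Var(T) = 4·18.6 = 74.4

74.400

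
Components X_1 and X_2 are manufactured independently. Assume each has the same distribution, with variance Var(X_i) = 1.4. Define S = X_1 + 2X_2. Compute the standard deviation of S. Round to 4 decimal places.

2.6458

By independence, Var(S) = (1)²Var(X_1) + (2)²Var(X_2)
= (1)²·1.4 + (2)²·1.4 = 7
sd(S) = √7 ≈ 2.6458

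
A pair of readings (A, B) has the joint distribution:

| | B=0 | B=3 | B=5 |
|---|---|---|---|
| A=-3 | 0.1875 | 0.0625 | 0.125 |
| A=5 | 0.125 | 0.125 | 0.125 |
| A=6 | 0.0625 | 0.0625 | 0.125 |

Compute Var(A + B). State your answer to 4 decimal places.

24.4844

E[A] = 2.25,  E[B] = 2.625,  E[AB] = 7.4375
Var(A) = 21.75 − (2.25)² = 16.6875;  Var(B) = 11.625 − (2.625)² = 4.734375
cov(A,B) = 7.4375 − (2.25)(2.625) = 1.53125
Var(A + B) = (1)²·16.6875 + (1)²·4.734375 + 2·(1)·(1)·1.53125 = 24.484375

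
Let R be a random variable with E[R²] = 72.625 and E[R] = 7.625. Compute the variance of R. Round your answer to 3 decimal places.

V(R) = 72.625 − (7.625)² = 14.484375

14.484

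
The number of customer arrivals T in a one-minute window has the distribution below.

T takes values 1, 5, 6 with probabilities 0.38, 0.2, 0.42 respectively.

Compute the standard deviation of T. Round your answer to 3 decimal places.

E[T] = (1)(0.38) + (5)(0.2) + (6)(0.42) = 3.9
E[T²] = (1)²(0.38) + (5)²(0.2) + (6)²(0.42) = 20.5
var(T) = E[T²] − (E[T])² = 20.5 − (3.9)² = 5.29
sd(T) = √5.29 ≈ 2.300

2.300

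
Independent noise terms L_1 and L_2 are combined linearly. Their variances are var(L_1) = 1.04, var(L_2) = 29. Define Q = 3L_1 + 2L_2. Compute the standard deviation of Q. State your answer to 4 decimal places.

11.1964

By independence, var(Q) = (3)²var(L_1) + (2)²var(L_2)
= (3)²·1.04 + (2)²·29 = 125.36
SD(Q) = √125.36 ≈ 11.1964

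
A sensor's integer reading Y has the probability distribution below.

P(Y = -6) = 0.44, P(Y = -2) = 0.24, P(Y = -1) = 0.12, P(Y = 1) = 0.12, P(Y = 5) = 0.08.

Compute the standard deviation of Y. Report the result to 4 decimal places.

3.4120

E[Y] = (-6)(0.44) + (-2)(0.24) + (-1)(0.12) + (1)(0.12) + (5)(0.08) = -2.72
E[Y²] = (-6)²(0.44) + (-2)²(0.24) + (-1)²(0.12) + (1)²(0.12) + (5)²(0.08) = 19.04
Var(Y) = E[Y²] − (E[Y])² = 19.04 − (-2.72)² = 11.6416
σ(Y) = √11.6416 ≈ 3.4120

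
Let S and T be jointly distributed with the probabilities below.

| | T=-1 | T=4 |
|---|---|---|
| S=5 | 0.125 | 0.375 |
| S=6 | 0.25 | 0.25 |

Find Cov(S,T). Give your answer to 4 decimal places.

E[S] = 5.5,  E[T] = 2.125
E[ST] = 11.375
Cov(S,T) = E[ST] − E[S]E[T] = 11.375 − (5.5)(2.125) = -0.3125

-0.3125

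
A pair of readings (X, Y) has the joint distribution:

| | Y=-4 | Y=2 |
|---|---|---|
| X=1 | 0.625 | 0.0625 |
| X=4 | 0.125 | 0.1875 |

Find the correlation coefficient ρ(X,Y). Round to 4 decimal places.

0.5449

E[X] = 1.9375,  E[Y] = -2.5
E[XY] = -2.875
Cov(X,Y) = E[XY] − E[X]E[Y] = -2.875 − (1.9375)(-2.5) = 1.96875
Var(X) = 1.93359375,  Var(Y) = 6.75
ρ = 1.96875 / √(1.93359375·6.75) ≈ 0.5449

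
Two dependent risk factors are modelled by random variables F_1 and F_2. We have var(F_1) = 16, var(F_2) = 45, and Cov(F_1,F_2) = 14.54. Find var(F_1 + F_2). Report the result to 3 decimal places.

var(F_1 + F_2) = (1)²·var(F_1) + (1)²·var(F_2) + 2·(1)·(1)·Cov(F_1,F_2)
= 1·16 + 1·45 + 2·14.54 = 90.08

90.080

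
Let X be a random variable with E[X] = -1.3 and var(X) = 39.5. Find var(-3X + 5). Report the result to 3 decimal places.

355.500

var(-3X + 5) = (-3)²·var(X) = 9·39.5 = 355.5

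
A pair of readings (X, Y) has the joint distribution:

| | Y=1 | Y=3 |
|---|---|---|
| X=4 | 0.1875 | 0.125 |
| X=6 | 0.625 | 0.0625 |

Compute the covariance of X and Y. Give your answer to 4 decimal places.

E[X] = 5.375,  E[Y] = 1.375
E[XY] = 7.125
cov(X,Y) = E[XY] − E[X]E[Y] = 7.125 − (5.375)(1.375) = -0.265625

-0.2656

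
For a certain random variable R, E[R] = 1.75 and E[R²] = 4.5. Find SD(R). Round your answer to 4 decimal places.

1.1990

var(R) = 4.5 − (1.75)² = 1.4375
SD(R) = √1.4375 ≈ 1.1990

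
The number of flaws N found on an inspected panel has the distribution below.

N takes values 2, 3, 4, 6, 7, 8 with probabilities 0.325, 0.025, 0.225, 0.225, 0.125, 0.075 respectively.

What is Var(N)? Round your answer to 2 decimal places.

4.35

E[N] = (2)(0.325) + (3)(0.025) + (4)(0.225) + (6)(0.225) + (7)(0.125) + (8)(0.075) = 4.45
E[N²] = (2)²(0.325) + (3)²(0.025) + (4)²(0.225) + (6)²(0.225) + (7)²(0.125) + (8)²(0.075) = 24.15
Var(N) = E[N²] − (E[N])² = 24.15 − (4.45)² = 4.3475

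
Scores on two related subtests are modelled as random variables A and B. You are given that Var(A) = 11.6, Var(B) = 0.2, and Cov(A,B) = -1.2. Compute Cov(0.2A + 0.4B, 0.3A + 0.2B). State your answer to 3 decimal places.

Cov(0.2A + 0.4B, 0.3A + 0.2B) = (0.2)(0.3)Var(A) + (0.4)(0.2)Var(B) + [(0.2)(0.2) + (0.4)(0.3)]Cov(A,B)
= 0.06·11.6 + 0.08·0.2 + 0.16·-1.2 = 0.52

0.520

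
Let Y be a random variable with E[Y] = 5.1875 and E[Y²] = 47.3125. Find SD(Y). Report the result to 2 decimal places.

4.52

var(Y) = 47.3125 − (5.1875)² = 20.40234375
SD(Y) = √20.40234375 ≈ 4.52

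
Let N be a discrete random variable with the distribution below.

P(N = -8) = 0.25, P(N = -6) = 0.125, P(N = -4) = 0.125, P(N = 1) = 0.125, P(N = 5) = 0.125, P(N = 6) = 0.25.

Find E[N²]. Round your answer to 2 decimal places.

E[N²] = (-8)²(0.25) + (-6)²(0.125) + (-4)²(0.125) + (1)²(0.125) + (5)²(0.125) + (6)²(0.25) = 34.75

34.75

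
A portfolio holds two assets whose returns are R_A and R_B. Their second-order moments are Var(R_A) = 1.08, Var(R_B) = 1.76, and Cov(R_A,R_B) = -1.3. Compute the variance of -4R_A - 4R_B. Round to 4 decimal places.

Var(-4R_A - 4R_B) = (-4)²·Var(R_A) + (-4)²·Var(R_B) + 2·(-4)·(-4)·Cov(R_A,R_B)
= 16·1.08 + 16·1.76 + 32·-1.3 = 3.84

3.8400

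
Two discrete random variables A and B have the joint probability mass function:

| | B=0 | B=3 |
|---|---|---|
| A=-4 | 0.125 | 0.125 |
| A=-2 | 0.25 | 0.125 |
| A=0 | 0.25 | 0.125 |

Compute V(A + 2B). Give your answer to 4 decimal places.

9.7500

E[A] = -1.75,  E[B] = 1.125,  E[AB] = -2.25
V(A) = 5.5 − (-1.75)² = 2.4375;  V(B) = 3.375 − (1.125)² = 2.109375
cov(A,B) = -2.25 − (-1.75)(1.125) = -0.28125
V(A + 2B) = (1)²·2.4375 + (2)²·2.109375 + 2·(1)·(2)·-0.28125 = 9.75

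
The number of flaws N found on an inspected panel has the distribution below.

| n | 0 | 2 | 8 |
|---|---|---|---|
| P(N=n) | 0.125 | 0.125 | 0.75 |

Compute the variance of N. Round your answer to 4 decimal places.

E[N] = (0)(0.125) + (2)(0.125) + (8)(0.75) = 6.25
E[N²] = (0)²(0.125) + (2)²(0.125) + (8)²(0.75) = 48.5
var(N) = E[N²] − (E[N])² = 48.5 − (6.25)² = 9.4375

9.4375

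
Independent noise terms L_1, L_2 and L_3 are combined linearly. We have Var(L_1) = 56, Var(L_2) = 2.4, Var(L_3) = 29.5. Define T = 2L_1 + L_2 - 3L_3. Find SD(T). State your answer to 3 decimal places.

22.179

By independence, Var(T) = (2)²Var(L_1) + (1)²Var(L_2) + (-3)²Var(L_3)
= (2)²·56 + (1)²·2.4 + (-3)²·29.5 = 491.9
SD(T) = √491.9 ≈ 22.179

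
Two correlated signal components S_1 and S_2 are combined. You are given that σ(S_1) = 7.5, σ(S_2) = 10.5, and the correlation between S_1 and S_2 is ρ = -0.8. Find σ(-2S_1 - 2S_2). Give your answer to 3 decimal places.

var(S_1) = (7.5)² = 56.25;  var(S_2) = (10.5)² = 110.25
Cov(S_1,S_2) = ρ·σ(S_1)·σ(S_2) = -0.8·7.5·10.5 = -63
var(-2S_1 - 2S_2) = (-2)²·var(S_1) + (-2)²·var(S_2) + 2·(-2)·(-2)·Cov(S_1,S_2)
= 4·56.25 + 4·110.25 + 8·-63 = 162
σ(-2S_1 - 2S_2) = √162 ≈ 12.728

12.728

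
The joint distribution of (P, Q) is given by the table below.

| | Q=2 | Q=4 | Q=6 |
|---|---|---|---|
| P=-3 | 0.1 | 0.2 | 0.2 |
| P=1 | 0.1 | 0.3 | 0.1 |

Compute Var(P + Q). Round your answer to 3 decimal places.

E[P] = -1,  E[Q] = 4.2,  E[PQ] = -4.6
Var(P) = 5 − (-1)² = 4;  Var(Q) = 19.6 − (4.2)² = 1.96
cov(P,Q) = -4.6 − (-1)(4.2) = -0.4
Var(P + Q) = (1)²·4 + (1)²·1.96 + 2·(1)·(1)·-0.4 = 5.16

5.160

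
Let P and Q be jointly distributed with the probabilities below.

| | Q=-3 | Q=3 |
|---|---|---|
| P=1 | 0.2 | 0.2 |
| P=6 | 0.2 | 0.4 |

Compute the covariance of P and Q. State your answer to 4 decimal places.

1.2000

E[P] = 4,  E[Q] = 0.6
E[PQ] = 3.6
Cov(P,Q) = E[PQ] − E[P]E[Q] = 3.6 − (4)(0.6) = 1.2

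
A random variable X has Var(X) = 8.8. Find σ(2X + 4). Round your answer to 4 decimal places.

Var(2X + 4) = (2)²·8.8 = 35.2
σ(2X + 4) = √35.2 ≈ 5.9330

5.9330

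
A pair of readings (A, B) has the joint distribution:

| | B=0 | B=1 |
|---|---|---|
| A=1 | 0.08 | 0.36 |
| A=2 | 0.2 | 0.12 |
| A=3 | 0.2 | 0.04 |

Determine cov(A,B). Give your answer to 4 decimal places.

-0.2160

E[A] = 1.8,  E[B] = 0.52
E[AB] = 0.72
cov(A,B) = E[AB] − E[A]E[B] = 0.72 − (1.8)(0.52) = -0.216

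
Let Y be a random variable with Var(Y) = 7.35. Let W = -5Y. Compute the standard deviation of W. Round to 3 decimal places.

13.555

Var(-5Y) = (-5)²·7.35 = 183.75
σ(W) = √183.75 ≈ 13.555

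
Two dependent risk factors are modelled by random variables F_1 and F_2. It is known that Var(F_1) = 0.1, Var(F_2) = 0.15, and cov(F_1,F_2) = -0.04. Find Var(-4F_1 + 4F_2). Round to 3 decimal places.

5.280

Var(-4F_1 + 4F_2) = (-4)²·Var(F_1) + (4)²·Var(F_2) + 2·(-4)·(4)·cov(F_1,F_2)
= 16·0.1 + 16·0.15 + -32·-0.04 = 5.28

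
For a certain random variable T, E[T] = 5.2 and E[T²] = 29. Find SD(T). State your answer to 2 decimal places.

1.40

V(T) = 29 − (5.2)² = 1.96
SD(T) = √1.96 ≈ 1.40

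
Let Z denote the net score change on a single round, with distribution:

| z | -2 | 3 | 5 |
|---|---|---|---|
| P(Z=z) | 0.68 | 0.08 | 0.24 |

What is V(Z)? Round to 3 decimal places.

9.434

E[Z] = (-2)(0.68) + (3)(0.08) + (5)(0.24) = 0.08
E[Z²] = (-2)²(0.68) + (3)²(0.08) + (5)²(0.24) = 9.44
V(Z) = E[Z²] − (E[Z])² = 9.44 − (0.08)² = 9.4336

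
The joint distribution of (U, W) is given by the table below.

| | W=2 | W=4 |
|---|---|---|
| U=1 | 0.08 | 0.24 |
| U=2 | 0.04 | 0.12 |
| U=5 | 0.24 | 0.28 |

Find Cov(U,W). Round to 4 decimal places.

E[U] = 3.24,  E[W] = 3.28
E[UW] = 10.24
Cov(U,W) = E[UW] − E[U]E[W] = 10.24 − (3.24)(3.28) = -0.3872

-0.3872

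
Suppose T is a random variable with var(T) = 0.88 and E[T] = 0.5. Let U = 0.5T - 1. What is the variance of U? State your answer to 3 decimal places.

0.220

var(0.5T - 1) = (0.5)²·var(T) = 0.25·0.88 = 0.22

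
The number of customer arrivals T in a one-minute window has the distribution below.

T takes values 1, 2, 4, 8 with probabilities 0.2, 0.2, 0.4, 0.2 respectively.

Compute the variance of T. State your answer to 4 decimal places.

E[T] = (1)(0.2) + (2)(0.2) + (4)(0.4) + (8)(0.2) = 3.8
E[T²] = (1)²(0.2) + (2)²(0.2) + (4)²(0.4) + (8)²(0.2) = 20.2
Var(T) = E[T²] − (E[T])² = 20.2 − (3.8)² = 5.76

5.7600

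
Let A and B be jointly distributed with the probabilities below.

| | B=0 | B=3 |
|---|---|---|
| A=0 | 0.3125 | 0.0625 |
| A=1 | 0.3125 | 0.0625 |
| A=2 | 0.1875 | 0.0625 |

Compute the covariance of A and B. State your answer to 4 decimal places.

0.0703

E[A] = 0.875,  E[B] = 0.5625
E[AB] = 0.5625
cov(A,B) = E[AB] − E[A]E[B] = 0.5625 − (0.875)(0.5625) = 0.0703125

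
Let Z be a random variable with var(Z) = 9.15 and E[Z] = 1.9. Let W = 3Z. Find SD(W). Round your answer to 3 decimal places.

9.075

var(3Z) = (3)²·9.15 = 82.35
SD(W) = √82.35 ≈ 9.075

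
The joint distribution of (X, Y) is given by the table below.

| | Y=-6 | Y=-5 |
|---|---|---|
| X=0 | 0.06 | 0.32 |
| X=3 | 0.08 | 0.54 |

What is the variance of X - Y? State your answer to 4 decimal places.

E[X] = 1.86,  E[Y] = -5.14,  E[XY] = -9.54
Var(X) = 5.58 − (1.86)² = 2.1204;  Var(Y) = 26.54 − (-5.14)² = 0.1204
Cov(X,Y) = -9.54 − (1.86)(-5.14) = 0.0204
Var(X - Y) = (1)²·2.1204 + (-1)²·0.1204 + 2·(1)·(-1)·0.0204 = 2.2

2.2000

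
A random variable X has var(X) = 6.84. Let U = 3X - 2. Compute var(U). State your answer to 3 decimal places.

61.560

var(3X - 2) = (3)²·var(X) = 9·6.84 = 61.56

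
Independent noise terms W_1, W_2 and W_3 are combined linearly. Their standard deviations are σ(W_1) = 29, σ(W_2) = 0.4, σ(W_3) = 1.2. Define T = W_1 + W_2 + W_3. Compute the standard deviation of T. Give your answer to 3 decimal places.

var(W_1) = 841, var(W_2) = 0.16, var(W_3) = 1.44
By independence, var(T) = (1)²var(W_1) + (1)²var(W_2) + (1)²var(W_3)
= (1)²·841 + (1)²·0.16 + (1)²·1.44 = 842.6
σ(T) = √842.6 ≈ 29.028

29.028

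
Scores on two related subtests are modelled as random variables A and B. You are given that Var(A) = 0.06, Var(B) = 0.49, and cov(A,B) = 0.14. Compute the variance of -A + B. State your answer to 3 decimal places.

0.270

Var(-A + B) = (-1)²·Var(A) + (1)²·Var(B) + 2·(-1)·(1)·cov(A,B)
= 1·0.06 + 1·0.49 + -2·0.14 = 0.27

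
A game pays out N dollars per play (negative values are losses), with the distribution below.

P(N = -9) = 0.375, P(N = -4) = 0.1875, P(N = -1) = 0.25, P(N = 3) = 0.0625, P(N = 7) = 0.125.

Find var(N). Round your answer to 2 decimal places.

E[N] = (-9)(0.375) + (-4)(0.1875) + (-1)(0.25) + (3)(0.0625) + (7)(0.125) = -3.3125
E[N²] = (-9)²(0.375) + (-4)²(0.1875) + (-1)²(0.25) + (3)²(0.0625) + (7)²(0.125) = 40.3125
var(N) = E[N²] − (E[N])² = 40.3125 − (-3.3125)² = 29.33984375

29.34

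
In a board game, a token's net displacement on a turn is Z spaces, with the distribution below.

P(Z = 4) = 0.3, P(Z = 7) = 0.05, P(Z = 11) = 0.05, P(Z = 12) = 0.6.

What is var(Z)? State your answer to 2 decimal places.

13.21

E[Z] = (4)(0.3) + (7)(0.05) + (11)(0.05) + (12)(0.6) = 9.3
E[Z²] = (4)²(0.3) + (7)²(0.05) + (11)²(0.05) + (12)²(0.6) = 99.7
var(Z) = E[Z²] − (E[Z])² = 99.7 − (9.3)² = 13.21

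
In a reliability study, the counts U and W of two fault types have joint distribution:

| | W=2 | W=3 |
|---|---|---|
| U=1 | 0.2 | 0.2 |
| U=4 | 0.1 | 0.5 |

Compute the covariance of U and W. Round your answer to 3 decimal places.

0.240

E[U] = 2.8,  E[W] = 2.7
E[UW] = 7.8
cov(U,W) = E[UW] − E[U]E[W] = 7.8 − (2.8)(2.7) = 0.24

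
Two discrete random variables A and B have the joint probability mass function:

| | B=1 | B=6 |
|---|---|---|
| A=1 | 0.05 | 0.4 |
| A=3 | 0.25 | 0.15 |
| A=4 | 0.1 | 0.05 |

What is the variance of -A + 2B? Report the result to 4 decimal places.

E[A] = 2.25,  E[B] = 4,  E[AB] = 7.5
var(A) = 6.45 − (2.25)² = 1.3875;  var(B) = 22 − (4)² = 6
cov(A,B) = 7.5 − (2.25)(4) = -1.5
var(-A + 2B) = (-1)²·1.3875 + (2)²·6 + 2·(-1)·(2)·-1.5 = 31.3875

31.3875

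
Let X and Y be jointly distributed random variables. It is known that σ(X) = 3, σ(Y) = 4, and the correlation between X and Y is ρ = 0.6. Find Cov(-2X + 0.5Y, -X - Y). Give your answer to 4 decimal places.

20.8000

var(X) = (3)² = 9;  var(Y) = (4)² = 16
Cov(X,Y) = ρ·σ(X)·σ(Y) = 0.6·3·4 = 7.2
Cov(-2X + 0.5Y, -X - Y) = (-2)(-1)var(X) + (0.5)(-1)var(Y) + [(-2)(-1) + (0.5)(-1)]Cov(X,Y)
= 2·9 + -0.5·16 + 1.5·7.2 = 20.8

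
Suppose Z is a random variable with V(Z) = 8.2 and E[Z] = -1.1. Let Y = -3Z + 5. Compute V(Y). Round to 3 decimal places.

V(-3Z + 5) = (-3)²·V(Z) = 9·8.2 = 73.8

73.800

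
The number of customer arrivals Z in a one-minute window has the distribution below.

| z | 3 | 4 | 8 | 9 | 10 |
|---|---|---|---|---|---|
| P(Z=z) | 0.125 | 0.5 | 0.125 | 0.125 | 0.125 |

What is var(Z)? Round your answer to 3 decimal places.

E[Z] = (3)(0.125) + (4)(0.5) + (8)(0.125) + (9)(0.125) + (10)(0.125) = 5.75
E[Z²] = (3)²(0.125) + (4)²(0.5) + (8)²(0.125) + (9)²(0.125) + (10)²(0.125) = 39.75
var(Z) = E[Z²] − (E[Z])² = 39.75 − (5.75)² = 6.6875

6.688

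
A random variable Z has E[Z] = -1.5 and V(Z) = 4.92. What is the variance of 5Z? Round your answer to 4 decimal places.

123.0000

V(5Z) = (5)²·V(Z) = 25·4.92 = 123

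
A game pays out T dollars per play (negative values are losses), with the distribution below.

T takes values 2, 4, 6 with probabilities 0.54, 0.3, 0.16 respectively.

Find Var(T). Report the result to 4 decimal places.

E[T] = (2)(0.54) + (4)(0.3) + (6)(0.16) = 3.24
E[T²] = (2)²(0.54) + (4)²(0.3) + (6)²(0.16) = 12.72
Var(T) = E[T²] − (E[T])² = 12.72 − (3.24)² = 2.2224

2.2224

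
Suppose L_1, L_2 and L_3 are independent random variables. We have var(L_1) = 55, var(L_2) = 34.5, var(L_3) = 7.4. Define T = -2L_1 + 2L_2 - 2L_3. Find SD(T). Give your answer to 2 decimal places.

19.69

By independence, var(T) = (-2)²var(L_1) + (2)²var(L_2) + (-2)²var(L_3)
= (-2)²·55 + (2)²·34.5 + (-2)²·7.4 = 387.6
SD(T) = √387.6 ≈ 19.69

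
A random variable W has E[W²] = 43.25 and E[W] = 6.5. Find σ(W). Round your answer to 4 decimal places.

Var(W) = 43.25 − (6.5)² = 1
σ(W) = √1 ≈ 1.0000

1.0000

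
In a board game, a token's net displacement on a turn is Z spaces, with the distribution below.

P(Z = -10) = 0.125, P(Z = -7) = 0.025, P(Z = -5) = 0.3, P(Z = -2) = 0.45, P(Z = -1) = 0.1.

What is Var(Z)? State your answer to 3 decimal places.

7.719

E[Z] = (-10)(0.125) + (-7)(0.025) + (-5)(0.3) + (-2)(0.45) + (-1)(0.1) = -3.925
E[Z²] = (-10)²(0.125) + (-7)²(0.025) + (-5)²(0.3) + (-2)²(0.45) + (-1)²(0.1) = 23.125
Var(Z) = E[Z²] − (E[Z])² = 23.125 − (-3.925)² = 7.719375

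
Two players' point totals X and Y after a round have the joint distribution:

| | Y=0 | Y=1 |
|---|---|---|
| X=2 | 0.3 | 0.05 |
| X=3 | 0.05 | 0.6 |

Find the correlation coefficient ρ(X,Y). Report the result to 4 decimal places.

E[X] = 2.65,  E[Y] = 0.65
E[XY] = 1.9
cov(X,Y) = E[XY] − E[X]E[Y] = 1.9 − (2.65)(0.65) = 0.1775
Var(X) = 0.2275,  Var(Y) = 0.2275
ρ = 0.1775 / √(0.2275·0.2275) ≈ 0.7802

0.7802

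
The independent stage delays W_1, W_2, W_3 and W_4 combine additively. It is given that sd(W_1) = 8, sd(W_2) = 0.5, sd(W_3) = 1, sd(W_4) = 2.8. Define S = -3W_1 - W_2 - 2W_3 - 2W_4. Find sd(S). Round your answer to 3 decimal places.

Var(W_1) = 64, Var(W_2) = 0.25, Var(W_3) = 1, Var(W_4) = 7.84
By independence, Var(S) = (-3)²Var(W_1) + (-1)²Var(W_2) + (-2)²Var(W_3) + (-2)²Var(W_4)
= (-3)²·64 + (-1)²·0.25 + (-2)²·1 + (-2)²·7.84 = 611.61
sd(S) = √611.61 ≈ 24.731

24.731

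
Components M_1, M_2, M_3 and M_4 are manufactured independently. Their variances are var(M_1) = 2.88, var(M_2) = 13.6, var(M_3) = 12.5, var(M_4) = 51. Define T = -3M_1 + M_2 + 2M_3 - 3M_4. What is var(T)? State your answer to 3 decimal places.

By independence, var(T) = (-3)²var(M_1) + (1)²var(M_2) + (2)²var(M_3) + (-3)²var(M_4)
= (-3)²·2.88 + (1)²·13.6 + (2)²·12.5 + (-3)²·51 = 548.52

548.520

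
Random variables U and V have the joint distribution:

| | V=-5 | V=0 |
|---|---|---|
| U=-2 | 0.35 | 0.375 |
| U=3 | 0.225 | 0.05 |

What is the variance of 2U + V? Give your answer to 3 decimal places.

19.359

E[U] = -0.625,  E[V] = -2.875,  E[UV] = 0.125
var(U) = 5.375 − (-0.625)² = 4.984375;  var(V) = 14.375 − (-2.875)² = 6.109375
Cov(U,V) = 0.125 − (-0.625)(-2.875) = -1.671875
var(2U + V) = (2)²·4.984375 + (1)²·6.109375 + 2·(2)·(1)·-1.671875 = 19.359375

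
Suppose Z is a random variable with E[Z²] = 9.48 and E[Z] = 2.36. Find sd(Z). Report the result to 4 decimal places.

var(Z) = 9.48 − (2.36)² = 3.9104
sd(Z) = √3.9104 ≈ 1.9775

1.9775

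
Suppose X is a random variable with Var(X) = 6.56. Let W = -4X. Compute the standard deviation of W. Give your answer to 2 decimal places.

Var(-4X) = (-4)²·6.56 = 104.96
sd(W) = √104.96 ≈ 10.24

10.24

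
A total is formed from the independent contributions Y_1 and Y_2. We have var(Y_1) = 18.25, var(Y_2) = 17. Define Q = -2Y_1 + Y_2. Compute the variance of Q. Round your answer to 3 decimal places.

By independence, var(Q) = (-2)²var(Y_1) + (1)²var(Y_2)
= (-2)²·18.25 + (1)²·17 = 90

90.000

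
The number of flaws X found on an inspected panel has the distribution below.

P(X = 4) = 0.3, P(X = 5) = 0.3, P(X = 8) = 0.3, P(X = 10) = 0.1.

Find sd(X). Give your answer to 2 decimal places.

E[X] = (4)(0.3) + (5)(0.3) + (8)(0.3) + (10)(0.1) = 6.1
E[X²] = (4)²(0.3) + (5)²(0.3) + (8)²(0.3) + (10)²(0.1) = 41.5
V(X) = E[X²] − (E[X])² = 41.5 − (6.1)² = 4.29
sd(X) = √4.29 ≈ 2.07

2.07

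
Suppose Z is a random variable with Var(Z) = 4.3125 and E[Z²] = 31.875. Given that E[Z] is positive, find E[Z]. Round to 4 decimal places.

(E[Z])² = E[Z²] − Var(Z) = 31.875 − 4.3125 = 27.5625
E[Z] = √27.5625 = 5.25

5.2500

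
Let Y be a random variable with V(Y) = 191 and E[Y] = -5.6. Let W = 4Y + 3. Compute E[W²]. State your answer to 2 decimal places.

E[4Y + 3] = 4·-5.6 + 3 = -19.4
V(4Y + 3) = (4)²·191 = 3056
E[W²] = V(W) + (E[W])² = 3056 + (-19.4)² = 3432.36

3432.36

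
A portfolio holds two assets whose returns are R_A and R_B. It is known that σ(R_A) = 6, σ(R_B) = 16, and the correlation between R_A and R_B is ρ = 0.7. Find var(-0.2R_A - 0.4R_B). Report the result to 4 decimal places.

53.1520

var(R_A) = (6)² = 36;  var(R_B) = (16)² = 256
Cov(R_A,R_B) = ρ·σ(R_A)·σ(R_B) = 0.7·6·16 = 67.2
var(-0.2R_A - 0.4R_B) = (-0.2)²·var(R_A) + (-0.4)²·var(R_B) + 2·(-0.2)·(-0.4)·Cov(R_A,R_B)
= 0.04·36 + 0.16·256 + 0.16·67.2 = 53.152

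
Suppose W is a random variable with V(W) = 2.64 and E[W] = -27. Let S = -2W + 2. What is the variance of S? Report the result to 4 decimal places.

V(-2W + 2) = (-2)²·V(W) = 4·2.64 = 10.56

10.5600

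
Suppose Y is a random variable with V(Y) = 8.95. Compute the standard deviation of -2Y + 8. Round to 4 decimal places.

5.9833

V(-2Y + 8) = (-2)²·8.95 = 35.8
σ(-2Y + 8) = √35.8 ≈ 5.9833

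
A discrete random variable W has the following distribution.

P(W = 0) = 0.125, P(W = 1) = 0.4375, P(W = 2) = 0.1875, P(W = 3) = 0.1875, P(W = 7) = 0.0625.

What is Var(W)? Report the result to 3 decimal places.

2.652

E[W] = (0)(0.125) + (1)(0.4375) + (2)(0.1875) + (3)(0.1875) + (7)(0.0625) = 1.8125
E[W²] = (0)²(0.125) + (1)²(0.4375) + (2)²(0.1875) + (3)²(0.1875) + (7)²(0.0625) = 5.9375
Var(W) = E[W²] − (E[W])² = 5.9375 − (1.8125)² = 2.65234375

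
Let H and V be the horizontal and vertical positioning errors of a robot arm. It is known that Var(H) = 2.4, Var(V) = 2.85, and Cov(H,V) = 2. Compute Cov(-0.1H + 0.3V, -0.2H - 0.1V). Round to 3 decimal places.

-0.138

Cov(-0.1H + 0.3V, -0.2H - 0.1V) = (-0.1)(-0.2)Var(H) + (0.3)(-0.1)Var(V) + [(-0.1)(-0.1) + (0.3)(-0.2)]Cov(H,V)
= 0.02·2.4 + -0.03·2.85 + -0.05·2 = -0.1375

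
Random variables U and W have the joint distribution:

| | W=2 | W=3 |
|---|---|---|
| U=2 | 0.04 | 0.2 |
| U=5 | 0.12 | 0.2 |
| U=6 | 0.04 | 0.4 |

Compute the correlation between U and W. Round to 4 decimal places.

0.0378

E[U] = 4.72,  E[W] = 2.8
E[UW] = 13.24
Cov(U,W) = E[UW] − E[U]E[W] = 13.24 − (4.72)(2.8) = 0.024
V(U) = 2.5216,  V(W) = 0.16
ρ = 0.024 / √(2.5216·0.16) ≈ 0.0378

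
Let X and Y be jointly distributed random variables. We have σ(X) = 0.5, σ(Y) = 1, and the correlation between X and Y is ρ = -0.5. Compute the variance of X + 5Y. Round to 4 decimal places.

22.7500

V(X) = (0.5)² = 0.25;  V(Y) = (1)² = 1
cov(X,Y) = ρ·σ(X)·σ(Y) = -0.5·0.5·1 = -0.25
V(X + 5Y) = (1)²·V(X) + (5)²·V(Y) + 2·(1)·(5)·cov(X,Y)
= 1·0.25 + 25·1 + 10·-0.25 = 22.75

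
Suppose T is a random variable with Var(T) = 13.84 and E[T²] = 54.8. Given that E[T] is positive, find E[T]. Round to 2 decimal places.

6.40

(E[T])² = E[T²] − Var(T) = 54.8 − 13.84 = 40.96
E[T] = √40.96 = 6.4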